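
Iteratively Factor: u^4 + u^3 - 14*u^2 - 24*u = (u + 3)*(u^3 - 2*u^2 - 8*u) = (u - 4)*(u + 3)*(u^2 + 2*u) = (u - 4)*(u + 2)*(u + 3)*(u)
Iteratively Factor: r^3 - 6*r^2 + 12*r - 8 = (r - 2)*(r^2 - 4*r + 4) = (r - 2)^2*(r - 2)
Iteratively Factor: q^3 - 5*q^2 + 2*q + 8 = (q + 1)*(q^2 - 6*q + 8) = (q - 2)*(q + 1)*(q - 4)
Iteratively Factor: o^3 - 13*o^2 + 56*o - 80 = (o - 4)*(o^2 - 9*o + 20) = (o - 4)^2*(o - 5)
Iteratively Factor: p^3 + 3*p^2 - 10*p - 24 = (p - 3)*(p^2 + 6*p + 8) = (p - 3)*(p + 2)*(p + 4)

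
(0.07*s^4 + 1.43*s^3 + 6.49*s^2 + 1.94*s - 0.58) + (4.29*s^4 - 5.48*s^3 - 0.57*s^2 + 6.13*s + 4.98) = 4.36*s^4 - 4.05*s^3 + 5.92*s^2 + 8.07*s + 4.4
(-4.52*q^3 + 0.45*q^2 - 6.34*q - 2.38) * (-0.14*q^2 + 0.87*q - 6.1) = 0.6328*q^5 - 3.9954*q^4 + 28.8511*q^3 - 7.9276*q^2 + 36.6034*q + 14.518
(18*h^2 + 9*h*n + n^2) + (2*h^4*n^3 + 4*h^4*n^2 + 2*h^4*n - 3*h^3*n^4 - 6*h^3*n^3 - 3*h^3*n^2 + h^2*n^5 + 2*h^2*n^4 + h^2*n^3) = 2*h^4*n^3 + 4*h^4*n^2 + 2*h^4*n - 3*h^3*n^4 - 6*h^3*n^3 - 3*h^3*n^2 + h^2*n^5 + 2*h^2*n^4 + h^2*n^3 + 18*h^2 + 9*h*n + n^2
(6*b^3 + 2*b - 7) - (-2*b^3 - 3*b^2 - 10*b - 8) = 8*b^3 + 3*b^2 + 12*b + 1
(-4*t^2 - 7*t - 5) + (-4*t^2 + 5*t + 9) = -8*t^2 - 2*t + 4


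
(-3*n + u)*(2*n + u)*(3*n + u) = -18*n^3 - 9*n^2*u + 2*n*u^2 + u^3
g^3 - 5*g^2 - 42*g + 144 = (g - 8)*(g - 3)*(g + 6)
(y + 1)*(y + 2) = y^2 + 3*y + 2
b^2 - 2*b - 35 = (b - 7)*(b + 5)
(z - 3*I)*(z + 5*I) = z^2 + 2*I*z + 15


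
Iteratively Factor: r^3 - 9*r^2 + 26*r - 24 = (r - 4)*(r^2 - 5*r + 6) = (r - 4)*(r - 3)*(r - 2)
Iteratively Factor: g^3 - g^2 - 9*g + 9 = (g + 3)*(g^2 - 4*g + 3) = (g - 3)*(g + 3)*(g - 1)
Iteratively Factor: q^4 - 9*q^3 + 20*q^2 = (q)*(q^3 - 9*q^2 + 20*q) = q*(q - 4)*(q^2 - 5*q) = q^2*(q - 4)*(q - 5)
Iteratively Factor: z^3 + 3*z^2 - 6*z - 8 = (z + 4)*(z^2 - z - 2) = (z - 2)*(z + 4)*(z + 1)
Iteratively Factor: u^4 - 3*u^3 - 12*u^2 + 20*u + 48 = (u + 2)*(u^3 - 5*u^2 - 2*u + 24) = (u + 2)^2*(u^2 - 7*u + 12) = (u - 4)*(u + 2)^2*(u - 3)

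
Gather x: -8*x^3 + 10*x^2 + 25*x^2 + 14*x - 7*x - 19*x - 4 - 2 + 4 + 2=-8*x^3 + 35*x^2 - 12*x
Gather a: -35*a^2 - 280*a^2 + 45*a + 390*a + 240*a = -315*a^2 + 675*a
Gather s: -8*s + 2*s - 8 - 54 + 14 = -6*s - 48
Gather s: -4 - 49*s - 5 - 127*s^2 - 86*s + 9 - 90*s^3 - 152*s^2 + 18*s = -90*s^3 - 279*s^2 - 117*s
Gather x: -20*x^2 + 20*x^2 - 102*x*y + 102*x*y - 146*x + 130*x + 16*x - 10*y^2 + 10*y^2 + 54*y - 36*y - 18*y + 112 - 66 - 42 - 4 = 0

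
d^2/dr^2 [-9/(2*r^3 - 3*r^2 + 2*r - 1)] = 18*(3*(2*r - 1)*(2*r^3 - 3*r^2 + 2*r - 1) - 4*(3*r^2 - 3*r + 1)^2)/(2*r^3 - 3*r^2 + 2*r - 1)^3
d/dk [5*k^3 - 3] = 15*k^2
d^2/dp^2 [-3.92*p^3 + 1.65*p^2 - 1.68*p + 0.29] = 3.3 - 23.52*p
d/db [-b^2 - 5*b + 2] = -2*b - 5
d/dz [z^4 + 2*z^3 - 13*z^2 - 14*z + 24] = 4*z^3 + 6*z^2 - 26*z - 14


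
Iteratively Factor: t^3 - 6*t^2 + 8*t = (t - 2)*(t^2 - 4*t) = (t - 4)*(t - 2)*(t)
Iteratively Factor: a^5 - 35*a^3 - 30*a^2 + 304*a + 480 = (a + 4)*(a^4 - 4*a^3 - 19*a^2 + 46*a + 120) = (a + 2)*(a + 4)*(a^3 - 6*a^2 - 7*a + 60) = (a - 4)*(a + 2)*(a + 4)*(a^2 - 2*a - 15) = (a - 4)*(a + 2)*(a + 3)*(a + 4)*(a - 5)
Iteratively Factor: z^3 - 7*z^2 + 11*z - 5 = (z - 1)*(z^2 - 6*z + 5) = (z - 5)*(z - 1)*(z - 1)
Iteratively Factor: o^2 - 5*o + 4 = (o - 1)*(o - 4)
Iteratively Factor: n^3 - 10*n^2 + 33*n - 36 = (n - 3)*(n^2 - 7*n + 12) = (n - 3)^2*(n - 4)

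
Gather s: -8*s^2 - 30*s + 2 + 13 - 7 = -8*s^2 - 30*s + 8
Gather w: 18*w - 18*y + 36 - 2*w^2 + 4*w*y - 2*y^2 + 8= -2*w^2 + w*(4*y + 18) - 2*y^2 - 18*y + 44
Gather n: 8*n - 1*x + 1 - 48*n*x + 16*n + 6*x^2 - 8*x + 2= n*(24 - 48*x) + 6*x^2 - 9*x + 3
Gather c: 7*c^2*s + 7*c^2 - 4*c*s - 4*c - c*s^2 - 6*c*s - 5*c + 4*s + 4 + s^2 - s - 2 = c^2*(7*s + 7) + c*(-s^2 - 10*s - 9) + s^2 + 3*s + 2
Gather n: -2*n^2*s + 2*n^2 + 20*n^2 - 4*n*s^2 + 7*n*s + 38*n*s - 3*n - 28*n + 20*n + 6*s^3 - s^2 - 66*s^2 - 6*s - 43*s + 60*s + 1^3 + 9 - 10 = n^2*(22 - 2*s) + n*(-4*s^2 + 45*s - 11) + 6*s^3 - 67*s^2 + 11*s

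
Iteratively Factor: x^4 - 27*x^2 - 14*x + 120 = (x - 2)*(x^3 + 2*x^2 - 23*x - 60) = (x - 2)*(x + 4)*(x^2 - 2*x - 15) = (x - 2)*(x + 3)*(x + 4)*(x - 5)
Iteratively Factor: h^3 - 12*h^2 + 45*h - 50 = (h - 5)*(h^2 - 7*h + 10) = (h - 5)*(h - 2)*(h - 5)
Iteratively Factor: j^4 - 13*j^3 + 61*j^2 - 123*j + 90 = (j - 5)*(j^3 - 8*j^2 + 21*j - 18) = (j - 5)*(j - 3)*(j^2 - 5*j + 6) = (j - 5)*(j - 3)*(j - 2)*(j - 3)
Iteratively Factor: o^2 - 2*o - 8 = (o - 4)*(o + 2)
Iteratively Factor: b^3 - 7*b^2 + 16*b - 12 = (b - 2)*(b^2 - 5*b + 6) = (b - 2)^2*(b - 3)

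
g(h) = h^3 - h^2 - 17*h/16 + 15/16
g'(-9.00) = 259.94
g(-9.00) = -799.50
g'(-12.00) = 454.94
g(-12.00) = -1858.31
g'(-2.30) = 19.41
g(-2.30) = -14.08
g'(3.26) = 24.30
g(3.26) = 21.49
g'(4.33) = 46.52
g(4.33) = 58.77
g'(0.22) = -1.36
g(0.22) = 0.67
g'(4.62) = 53.73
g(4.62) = 73.30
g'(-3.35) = 39.30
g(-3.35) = -44.32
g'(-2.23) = 18.32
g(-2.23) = -12.76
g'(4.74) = 56.86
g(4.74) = 79.93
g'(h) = 3*h^2 - 2*h - 17/16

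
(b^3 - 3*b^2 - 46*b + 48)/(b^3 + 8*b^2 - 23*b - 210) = (b^2 - 9*b + 8)/(b^2 + 2*b - 35)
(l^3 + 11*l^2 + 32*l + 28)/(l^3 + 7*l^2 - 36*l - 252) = (l^2 + 4*l + 4)/(l^2 - 36)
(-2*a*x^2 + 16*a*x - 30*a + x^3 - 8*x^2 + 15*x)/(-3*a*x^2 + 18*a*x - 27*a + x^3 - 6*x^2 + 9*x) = (-2*a*x + 10*a + x^2 - 5*x)/(-3*a*x + 9*a + x^2 - 3*x)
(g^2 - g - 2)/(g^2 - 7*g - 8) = (g - 2)/(g - 8)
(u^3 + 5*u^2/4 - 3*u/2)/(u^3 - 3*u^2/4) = (u + 2)/u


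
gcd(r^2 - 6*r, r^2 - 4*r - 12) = r - 6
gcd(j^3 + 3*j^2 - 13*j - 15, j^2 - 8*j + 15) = j - 3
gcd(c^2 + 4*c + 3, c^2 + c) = c + 1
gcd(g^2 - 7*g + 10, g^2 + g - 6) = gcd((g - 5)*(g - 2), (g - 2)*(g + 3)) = g - 2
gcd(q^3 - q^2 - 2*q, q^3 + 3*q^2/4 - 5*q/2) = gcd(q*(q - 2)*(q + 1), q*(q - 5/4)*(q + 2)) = q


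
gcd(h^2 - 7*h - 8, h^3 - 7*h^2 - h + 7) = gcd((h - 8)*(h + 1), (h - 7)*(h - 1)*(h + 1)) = h + 1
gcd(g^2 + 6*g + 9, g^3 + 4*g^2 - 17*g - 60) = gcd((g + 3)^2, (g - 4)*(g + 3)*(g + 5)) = g + 3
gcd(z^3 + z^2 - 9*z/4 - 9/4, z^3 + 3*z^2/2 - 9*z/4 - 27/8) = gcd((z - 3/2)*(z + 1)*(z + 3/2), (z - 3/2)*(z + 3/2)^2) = z^2 - 9/4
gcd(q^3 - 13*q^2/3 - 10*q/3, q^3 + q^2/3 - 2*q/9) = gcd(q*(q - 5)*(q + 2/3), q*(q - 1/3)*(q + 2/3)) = q^2 + 2*q/3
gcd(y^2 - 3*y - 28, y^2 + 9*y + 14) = 1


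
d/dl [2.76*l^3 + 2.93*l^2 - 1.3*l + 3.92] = 8.28*l^2 + 5.86*l - 1.3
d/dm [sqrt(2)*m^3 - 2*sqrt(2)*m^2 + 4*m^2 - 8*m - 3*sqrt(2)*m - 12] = 3*sqrt(2)*m^2 - 4*sqrt(2)*m + 8*m - 8 - 3*sqrt(2)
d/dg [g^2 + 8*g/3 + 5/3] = 2*g + 8/3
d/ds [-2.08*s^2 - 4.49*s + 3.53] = -4.16*s - 4.49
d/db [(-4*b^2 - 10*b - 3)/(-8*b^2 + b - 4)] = (-84*b^2 - 16*b + 43)/(64*b^4 - 16*b^3 + 65*b^2 - 8*b + 16)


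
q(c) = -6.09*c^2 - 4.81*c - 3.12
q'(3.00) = -41.35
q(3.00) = -72.36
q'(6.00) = -77.89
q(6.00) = -251.22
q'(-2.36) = 23.93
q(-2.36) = -25.69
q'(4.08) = -54.50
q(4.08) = -124.12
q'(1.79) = -26.61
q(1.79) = -31.24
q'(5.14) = -67.42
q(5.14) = -188.74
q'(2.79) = -38.79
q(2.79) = -63.95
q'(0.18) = -7.00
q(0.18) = -4.18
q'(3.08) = -42.32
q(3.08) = -75.71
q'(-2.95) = 31.12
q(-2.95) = -41.93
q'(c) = -12.18*c - 4.81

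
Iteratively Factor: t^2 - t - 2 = (t + 1)*(t - 2)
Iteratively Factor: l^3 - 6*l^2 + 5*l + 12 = (l - 3)*(l^2 - 3*l - 4) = (l - 3)*(l + 1)*(l - 4)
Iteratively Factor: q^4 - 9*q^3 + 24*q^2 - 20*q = (q - 2)*(q^3 - 7*q^2 + 10*q) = (q - 5)*(q - 2)*(q^2 - 2*q) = (q - 5)*(q - 2)^2*(q)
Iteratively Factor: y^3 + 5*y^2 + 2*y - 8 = (y + 4)*(y^2 + y - 2) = (y + 2)*(y + 4)*(y - 1)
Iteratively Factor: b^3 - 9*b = (b + 3)*(b^2 - 3*b) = b*(b + 3)*(b - 3)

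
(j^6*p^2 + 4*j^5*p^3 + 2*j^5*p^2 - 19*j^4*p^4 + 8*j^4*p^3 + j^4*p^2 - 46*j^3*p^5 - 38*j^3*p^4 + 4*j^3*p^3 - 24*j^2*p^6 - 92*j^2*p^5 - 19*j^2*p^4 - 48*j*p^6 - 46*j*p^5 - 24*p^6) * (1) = j^6*p^2 + 4*j^5*p^3 + 2*j^5*p^2 - 19*j^4*p^4 + 8*j^4*p^3 + j^4*p^2 - 46*j^3*p^5 - 38*j^3*p^4 + 4*j^3*p^3 - 24*j^2*p^6 - 92*j^2*p^5 - 19*j^2*p^4 - 48*j*p^6 - 46*j*p^5 - 24*p^6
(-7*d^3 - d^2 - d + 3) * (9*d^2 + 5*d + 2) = -63*d^5 - 44*d^4 - 28*d^3 + 20*d^2 + 13*d + 6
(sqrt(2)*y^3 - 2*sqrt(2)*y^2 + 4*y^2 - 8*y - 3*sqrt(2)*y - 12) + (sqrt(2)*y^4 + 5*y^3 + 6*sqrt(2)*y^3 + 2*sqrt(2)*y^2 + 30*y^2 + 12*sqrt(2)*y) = sqrt(2)*y^4 + 5*y^3 + 7*sqrt(2)*y^3 + 34*y^2 - 8*y + 9*sqrt(2)*y - 12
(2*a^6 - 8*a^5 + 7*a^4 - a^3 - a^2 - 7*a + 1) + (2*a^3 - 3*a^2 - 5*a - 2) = 2*a^6 - 8*a^5 + 7*a^4 + a^3 - 4*a^2 - 12*a - 1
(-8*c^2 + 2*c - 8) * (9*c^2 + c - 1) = -72*c^4 + 10*c^3 - 62*c^2 - 10*c + 8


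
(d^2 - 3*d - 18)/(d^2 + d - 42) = (d + 3)/(d + 7)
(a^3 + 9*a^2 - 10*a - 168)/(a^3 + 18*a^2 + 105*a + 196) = (a^2 + 2*a - 24)/(a^2 + 11*a + 28)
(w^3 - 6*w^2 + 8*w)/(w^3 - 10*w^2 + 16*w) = (w - 4)/(w - 8)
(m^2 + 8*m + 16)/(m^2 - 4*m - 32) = (m + 4)/(m - 8)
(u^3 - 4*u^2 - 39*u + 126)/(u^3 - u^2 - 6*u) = (u^2 - u - 42)/(u*(u + 2))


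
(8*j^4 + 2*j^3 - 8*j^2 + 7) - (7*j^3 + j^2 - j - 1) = 8*j^4 - 5*j^3 - 9*j^2 + j + 8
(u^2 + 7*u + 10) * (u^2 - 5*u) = u^4 + 2*u^3 - 25*u^2 - 50*u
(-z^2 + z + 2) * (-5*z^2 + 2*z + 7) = 5*z^4 - 7*z^3 - 15*z^2 + 11*z + 14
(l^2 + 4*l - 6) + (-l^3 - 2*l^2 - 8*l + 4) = -l^3 - l^2 - 4*l - 2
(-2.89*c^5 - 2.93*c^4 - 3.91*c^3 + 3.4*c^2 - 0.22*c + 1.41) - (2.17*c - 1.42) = -2.89*c^5 - 2.93*c^4 - 3.91*c^3 + 3.4*c^2 - 2.39*c + 2.83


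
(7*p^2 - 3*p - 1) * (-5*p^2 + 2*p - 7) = -35*p^4 + 29*p^3 - 50*p^2 + 19*p + 7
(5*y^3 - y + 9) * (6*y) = 30*y^4 - 6*y^2 + 54*y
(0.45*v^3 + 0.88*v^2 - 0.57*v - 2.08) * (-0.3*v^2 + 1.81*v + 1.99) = -0.135*v^5 + 0.5505*v^4 + 2.6593*v^3 + 1.3435*v^2 - 4.8991*v - 4.1392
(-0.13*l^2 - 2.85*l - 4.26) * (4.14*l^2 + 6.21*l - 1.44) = -0.5382*l^4 - 12.6063*l^3 - 35.1477*l^2 - 22.3506*l + 6.1344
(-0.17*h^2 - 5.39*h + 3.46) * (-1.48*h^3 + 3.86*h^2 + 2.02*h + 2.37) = 0.2516*h^5 + 7.321*h^4 - 26.2696*h^3 + 2.0649*h^2 - 5.7851*h + 8.2002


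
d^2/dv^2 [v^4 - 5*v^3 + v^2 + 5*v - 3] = 12*v^2 - 30*v + 2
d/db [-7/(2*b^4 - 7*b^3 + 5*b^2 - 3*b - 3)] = 7*(8*b^3 - 21*b^2 + 10*b - 3)/(-2*b^4 + 7*b^3 - 5*b^2 + 3*b + 3)^2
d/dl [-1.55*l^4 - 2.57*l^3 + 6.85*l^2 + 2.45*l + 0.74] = -6.2*l^3 - 7.71*l^2 + 13.7*l + 2.45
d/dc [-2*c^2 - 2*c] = -4*c - 2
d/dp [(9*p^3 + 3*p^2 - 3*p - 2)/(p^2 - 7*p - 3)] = (9*p^4 - 126*p^3 - 99*p^2 - 14*p - 5)/(p^4 - 14*p^3 + 43*p^2 + 42*p + 9)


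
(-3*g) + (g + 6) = 6 - 2*g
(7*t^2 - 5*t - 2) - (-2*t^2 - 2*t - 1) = 9*t^2 - 3*t - 1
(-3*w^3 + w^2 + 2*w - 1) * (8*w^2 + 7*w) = -24*w^5 - 13*w^4 + 23*w^3 + 6*w^2 - 7*w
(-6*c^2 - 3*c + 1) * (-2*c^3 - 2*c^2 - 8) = 12*c^5 + 18*c^4 + 4*c^3 + 46*c^2 + 24*c - 8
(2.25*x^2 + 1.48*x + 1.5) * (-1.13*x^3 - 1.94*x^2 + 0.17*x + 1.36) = -2.5425*x^5 - 6.0374*x^4 - 4.1837*x^3 + 0.4016*x^2 + 2.2678*x + 2.04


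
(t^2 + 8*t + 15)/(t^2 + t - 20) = (t + 3)/(t - 4)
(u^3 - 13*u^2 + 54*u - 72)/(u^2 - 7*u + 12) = u - 6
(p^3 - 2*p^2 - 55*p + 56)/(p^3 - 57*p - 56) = (p - 1)/(p + 1)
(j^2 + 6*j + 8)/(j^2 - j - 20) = (j + 2)/(j - 5)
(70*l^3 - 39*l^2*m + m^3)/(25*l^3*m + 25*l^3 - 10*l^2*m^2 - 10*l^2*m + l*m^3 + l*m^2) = (14*l^2 - 5*l*m - m^2)/(l*(5*l*m + 5*l - m^2 - m))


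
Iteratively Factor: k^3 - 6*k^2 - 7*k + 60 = (k + 3)*(k^2 - 9*k + 20) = (k - 5)*(k + 3)*(k - 4)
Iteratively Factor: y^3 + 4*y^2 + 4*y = (y + 2)*(y^2 + 2*y) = (y + 2)^2*(y)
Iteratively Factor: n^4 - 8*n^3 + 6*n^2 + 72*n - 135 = (n - 3)*(n^3 - 5*n^2 - 9*n + 45) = (n - 3)^2*(n^2 - 2*n - 15) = (n - 3)^2*(n + 3)*(n - 5)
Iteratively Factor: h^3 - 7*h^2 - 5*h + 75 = (h - 5)*(h^2 - 2*h - 15) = (h - 5)^2*(h + 3)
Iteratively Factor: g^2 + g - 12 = (g - 3)*(g + 4)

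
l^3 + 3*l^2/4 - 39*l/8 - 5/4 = (l - 2)*(l + 1/4)*(l + 5/2)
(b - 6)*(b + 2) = b^2 - 4*b - 12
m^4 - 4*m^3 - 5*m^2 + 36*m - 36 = (m - 3)*(m - 2)^2*(m + 3)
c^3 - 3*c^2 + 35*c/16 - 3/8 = (c - 2)*(c - 3/4)*(c - 1/4)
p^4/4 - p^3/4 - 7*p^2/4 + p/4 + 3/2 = (p/4 + 1/2)*(p - 3)*(p - 1)*(p + 1)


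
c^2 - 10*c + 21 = (c - 7)*(c - 3)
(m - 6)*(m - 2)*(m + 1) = m^3 - 7*m^2 + 4*m + 12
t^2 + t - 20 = (t - 4)*(t + 5)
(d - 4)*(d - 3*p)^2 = d^3 - 6*d^2*p - 4*d^2 + 9*d*p^2 + 24*d*p - 36*p^2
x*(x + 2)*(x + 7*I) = x^3 + 2*x^2 + 7*I*x^2 + 14*I*x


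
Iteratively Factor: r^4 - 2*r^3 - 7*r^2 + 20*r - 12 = (r - 2)*(r^3 - 7*r + 6) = (r - 2)*(r + 3)*(r^2 - 3*r + 2) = (r - 2)*(r - 1)*(r + 3)*(r - 2)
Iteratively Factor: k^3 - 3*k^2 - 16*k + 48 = (k + 4)*(k^2 - 7*k + 12) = (k - 4)*(k + 4)*(k - 3)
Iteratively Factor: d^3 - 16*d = (d - 4)*(d^2 + 4*d) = d*(d - 4)*(d + 4)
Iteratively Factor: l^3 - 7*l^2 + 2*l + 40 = (l - 4)*(l^2 - 3*l - 10) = (l - 4)*(l + 2)*(l - 5)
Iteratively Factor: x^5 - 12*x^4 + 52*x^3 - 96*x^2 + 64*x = (x - 2)*(x^4 - 10*x^3 + 32*x^2 - 32*x) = (x - 4)*(x - 2)*(x^3 - 6*x^2 + 8*x) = x*(x - 4)*(x - 2)*(x^2 - 6*x + 8) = x*(x - 4)*(x - 2)^2*(x - 4)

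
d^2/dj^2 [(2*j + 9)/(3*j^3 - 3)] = 2*j*(j^3*(6*j + 27) + (-4*j - 9)*(j^3 - 1))/(j^3 - 1)^3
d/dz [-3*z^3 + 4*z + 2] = 4 - 9*z^2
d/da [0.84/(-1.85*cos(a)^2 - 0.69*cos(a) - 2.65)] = -(3.108*cos(a) + 0.5796)*sin(a)/(1.85*cos(a)^2 + 0.69*cos(a) + 2.65)^2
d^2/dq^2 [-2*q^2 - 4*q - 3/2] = -4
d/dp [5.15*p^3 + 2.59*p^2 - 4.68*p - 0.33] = 15.45*p^2 + 5.18*p - 4.68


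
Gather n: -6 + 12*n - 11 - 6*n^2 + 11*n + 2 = -6*n^2 + 23*n - 15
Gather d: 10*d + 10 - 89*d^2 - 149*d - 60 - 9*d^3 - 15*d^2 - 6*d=-9*d^3 - 104*d^2 - 145*d - 50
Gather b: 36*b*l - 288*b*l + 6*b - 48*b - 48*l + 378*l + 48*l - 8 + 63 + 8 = b*(-252*l - 42) + 378*l + 63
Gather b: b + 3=b + 3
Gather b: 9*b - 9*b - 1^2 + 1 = 0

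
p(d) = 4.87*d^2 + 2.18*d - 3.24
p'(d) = 9.74*d + 2.18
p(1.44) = 10.00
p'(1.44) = 16.21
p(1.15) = 5.71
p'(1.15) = 13.38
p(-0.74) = -2.19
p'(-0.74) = -5.03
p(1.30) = 7.82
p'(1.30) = 14.84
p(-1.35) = 2.69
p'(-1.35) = -10.97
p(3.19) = 53.27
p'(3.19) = 33.25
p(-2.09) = 13.48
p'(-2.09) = -18.18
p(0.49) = -1.00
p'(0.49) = 6.95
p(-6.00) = 159.00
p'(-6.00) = -56.26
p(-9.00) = 371.61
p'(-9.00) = -85.48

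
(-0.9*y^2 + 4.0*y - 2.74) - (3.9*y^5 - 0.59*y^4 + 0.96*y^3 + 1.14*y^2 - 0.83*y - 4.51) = -3.9*y^5 + 0.59*y^4 - 0.96*y^3 - 2.04*y^2 + 4.83*y + 1.77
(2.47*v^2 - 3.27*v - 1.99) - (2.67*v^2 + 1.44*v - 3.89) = -0.2*v^2 - 4.71*v + 1.9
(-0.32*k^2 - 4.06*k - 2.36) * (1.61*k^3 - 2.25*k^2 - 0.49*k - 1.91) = -0.5152*k^5 - 5.8166*k^4 + 5.4922*k^3 + 7.9106*k^2 + 8.911*k + 4.5076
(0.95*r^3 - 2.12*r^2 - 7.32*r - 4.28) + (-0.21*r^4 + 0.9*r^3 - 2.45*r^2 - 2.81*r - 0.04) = -0.21*r^4 + 1.85*r^3 - 4.57*r^2 - 10.13*r - 4.32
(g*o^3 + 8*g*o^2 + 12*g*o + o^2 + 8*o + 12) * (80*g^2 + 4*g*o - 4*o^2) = 80*g^3*o^3 + 640*g^3*o^2 + 960*g^3*o + 4*g^2*o^4 + 32*g^2*o^3 + 128*g^2*o^2 + 640*g^2*o + 960*g^2 - 4*g*o^5 - 32*g*o^4 - 44*g*o^3 + 32*g*o^2 + 48*g*o - 4*o^4 - 32*o^3 - 48*o^2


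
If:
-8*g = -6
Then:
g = 3/4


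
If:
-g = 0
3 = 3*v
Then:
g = 0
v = 1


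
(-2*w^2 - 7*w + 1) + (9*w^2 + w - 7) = 7*w^2 - 6*w - 6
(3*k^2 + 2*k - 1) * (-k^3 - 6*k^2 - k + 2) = -3*k^5 - 20*k^4 - 14*k^3 + 10*k^2 + 5*k - 2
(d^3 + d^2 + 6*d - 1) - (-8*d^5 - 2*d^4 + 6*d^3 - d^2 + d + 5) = 8*d^5 + 2*d^4 - 5*d^3 + 2*d^2 + 5*d - 6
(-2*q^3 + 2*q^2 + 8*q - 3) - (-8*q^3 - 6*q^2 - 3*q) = 6*q^3 + 8*q^2 + 11*q - 3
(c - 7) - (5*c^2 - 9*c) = -5*c^2 + 10*c - 7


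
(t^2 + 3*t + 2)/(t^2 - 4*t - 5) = (t + 2)/(t - 5)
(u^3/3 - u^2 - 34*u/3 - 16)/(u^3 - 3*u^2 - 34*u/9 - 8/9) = 3*(-u^3 + 3*u^2 + 34*u + 48)/(-9*u^3 + 27*u^2 + 34*u + 8)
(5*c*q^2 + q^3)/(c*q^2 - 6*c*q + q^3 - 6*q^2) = q*(5*c + q)/(c*q - 6*c + q^2 - 6*q)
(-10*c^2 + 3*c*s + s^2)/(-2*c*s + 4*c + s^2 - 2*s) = (5*c + s)/(s - 2)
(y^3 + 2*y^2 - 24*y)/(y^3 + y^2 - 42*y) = (y^2 + 2*y - 24)/(y^2 + y - 42)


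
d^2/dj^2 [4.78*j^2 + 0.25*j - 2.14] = 9.56000000000000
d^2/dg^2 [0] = 0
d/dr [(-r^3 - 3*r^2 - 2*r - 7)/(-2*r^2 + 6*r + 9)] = (2*r^4 - 12*r^3 - 49*r^2 - 82*r + 24)/(4*r^4 - 24*r^3 + 108*r + 81)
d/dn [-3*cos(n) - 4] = 3*sin(n)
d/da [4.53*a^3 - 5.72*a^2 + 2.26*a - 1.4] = 13.59*a^2 - 11.44*a + 2.26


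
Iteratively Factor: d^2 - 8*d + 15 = (d - 3)*(d - 5)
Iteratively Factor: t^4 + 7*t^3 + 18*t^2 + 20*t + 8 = (t + 1)*(t^3 + 6*t^2 + 12*t + 8) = (t + 1)*(t + 2)*(t^2 + 4*t + 4) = (t + 1)*(t + 2)^2*(t + 2)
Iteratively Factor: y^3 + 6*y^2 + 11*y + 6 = (y + 3)*(y^2 + 3*y + 2) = (y + 1)*(y + 3)*(y + 2)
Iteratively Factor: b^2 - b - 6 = (b - 3)*(b + 2)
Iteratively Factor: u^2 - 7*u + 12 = (u - 4)*(u - 3)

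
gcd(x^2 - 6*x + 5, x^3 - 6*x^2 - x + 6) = x - 1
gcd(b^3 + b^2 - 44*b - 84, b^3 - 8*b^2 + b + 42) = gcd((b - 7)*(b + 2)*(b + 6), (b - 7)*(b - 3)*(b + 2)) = b^2 - 5*b - 14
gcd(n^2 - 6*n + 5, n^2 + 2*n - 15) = 1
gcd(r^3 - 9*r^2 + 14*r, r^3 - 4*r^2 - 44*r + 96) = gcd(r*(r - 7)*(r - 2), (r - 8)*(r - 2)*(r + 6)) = r - 2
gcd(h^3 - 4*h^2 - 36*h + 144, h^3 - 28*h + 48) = h^2 + 2*h - 24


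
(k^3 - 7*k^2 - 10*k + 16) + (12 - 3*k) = k^3 - 7*k^2 - 13*k + 28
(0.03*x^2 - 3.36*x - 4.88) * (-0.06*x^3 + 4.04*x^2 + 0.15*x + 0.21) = -0.0018*x^5 + 0.3228*x^4 - 13.2771*x^3 - 20.2129*x^2 - 1.4376*x - 1.0248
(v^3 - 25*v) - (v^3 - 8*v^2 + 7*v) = 8*v^2 - 32*v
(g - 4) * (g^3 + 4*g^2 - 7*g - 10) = g^4 - 23*g^2 + 18*g + 40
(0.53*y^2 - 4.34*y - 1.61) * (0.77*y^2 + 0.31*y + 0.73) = 0.4081*y^4 - 3.1775*y^3 - 2.1982*y^2 - 3.6673*y - 1.1753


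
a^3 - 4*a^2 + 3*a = a*(a - 3)*(a - 1)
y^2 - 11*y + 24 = (y - 8)*(y - 3)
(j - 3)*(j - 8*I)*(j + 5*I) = j^3 - 3*j^2 - 3*I*j^2 + 40*j + 9*I*j - 120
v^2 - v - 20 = (v - 5)*(v + 4)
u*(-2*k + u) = -2*k*u + u^2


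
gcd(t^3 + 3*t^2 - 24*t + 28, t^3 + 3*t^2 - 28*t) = t + 7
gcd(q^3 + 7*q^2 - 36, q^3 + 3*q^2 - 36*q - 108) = q^2 + 9*q + 18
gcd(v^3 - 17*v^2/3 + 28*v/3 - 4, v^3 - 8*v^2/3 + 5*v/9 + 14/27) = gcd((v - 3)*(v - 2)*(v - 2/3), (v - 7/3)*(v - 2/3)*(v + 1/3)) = v - 2/3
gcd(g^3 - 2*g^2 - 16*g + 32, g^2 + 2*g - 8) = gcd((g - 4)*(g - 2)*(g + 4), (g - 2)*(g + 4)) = g^2 + 2*g - 8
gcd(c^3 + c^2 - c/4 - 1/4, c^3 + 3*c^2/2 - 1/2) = c^2 + c/2 - 1/2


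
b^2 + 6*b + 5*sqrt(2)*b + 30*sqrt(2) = (b + 6)*(b + 5*sqrt(2))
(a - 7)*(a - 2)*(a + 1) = a^3 - 8*a^2 + 5*a + 14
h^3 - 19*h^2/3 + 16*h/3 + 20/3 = (h - 5)*(h - 2)*(h + 2/3)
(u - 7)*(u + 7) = u^2 - 49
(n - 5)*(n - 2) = n^2 - 7*n + 10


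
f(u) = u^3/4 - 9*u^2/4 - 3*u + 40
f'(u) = 3*u^2/4 - 9*u/2 - 3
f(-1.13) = 40.16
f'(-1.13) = 3.04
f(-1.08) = 40.30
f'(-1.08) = 2.73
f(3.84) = 9.46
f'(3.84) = -9.22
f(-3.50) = 12.22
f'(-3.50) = 21.94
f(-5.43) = -50.08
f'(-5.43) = 43.55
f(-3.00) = 22.00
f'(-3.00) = 17.25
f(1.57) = 30.71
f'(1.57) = -8.22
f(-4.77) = -24.02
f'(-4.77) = 35.53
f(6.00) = -5.00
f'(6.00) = -3.00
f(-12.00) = -680.00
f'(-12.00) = 159.00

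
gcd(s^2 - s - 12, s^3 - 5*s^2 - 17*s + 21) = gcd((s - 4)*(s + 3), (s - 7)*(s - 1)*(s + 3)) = s + 3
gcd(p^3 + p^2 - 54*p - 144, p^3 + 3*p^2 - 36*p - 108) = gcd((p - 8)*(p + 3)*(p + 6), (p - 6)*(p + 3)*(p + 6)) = p^2 + 9*p + 18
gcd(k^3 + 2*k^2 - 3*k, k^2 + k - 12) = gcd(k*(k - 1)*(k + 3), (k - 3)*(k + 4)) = 1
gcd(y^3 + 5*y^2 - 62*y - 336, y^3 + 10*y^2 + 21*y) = y + 7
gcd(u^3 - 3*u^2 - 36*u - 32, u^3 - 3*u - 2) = u + 1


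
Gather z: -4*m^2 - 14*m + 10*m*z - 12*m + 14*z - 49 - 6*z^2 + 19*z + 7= -4*m^2 - 26*m - 6*z^2 + z*(10*m + 33) - 42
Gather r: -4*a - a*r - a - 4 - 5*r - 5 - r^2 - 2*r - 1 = -5*a - r^2 + r*(-a - 7) - 10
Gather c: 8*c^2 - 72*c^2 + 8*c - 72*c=-64*c^2 - 64*c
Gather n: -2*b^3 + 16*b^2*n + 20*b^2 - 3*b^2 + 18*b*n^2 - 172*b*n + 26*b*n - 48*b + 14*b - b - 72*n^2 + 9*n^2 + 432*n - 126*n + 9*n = -2*b^3 + 17*b^2 - 35*b + n^2*(18*b - 63) + n*(16*b^2 - 146*b + 315)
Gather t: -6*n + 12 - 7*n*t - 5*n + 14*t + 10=-11*n + t*(14 - 7*n) + 22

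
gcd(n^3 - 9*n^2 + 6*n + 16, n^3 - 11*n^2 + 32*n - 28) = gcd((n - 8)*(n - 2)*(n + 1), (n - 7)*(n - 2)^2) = n - 2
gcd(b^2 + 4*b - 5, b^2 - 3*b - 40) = b + 5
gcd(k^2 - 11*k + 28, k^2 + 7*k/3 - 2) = 1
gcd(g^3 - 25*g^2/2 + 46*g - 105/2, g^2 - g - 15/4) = g - 5/2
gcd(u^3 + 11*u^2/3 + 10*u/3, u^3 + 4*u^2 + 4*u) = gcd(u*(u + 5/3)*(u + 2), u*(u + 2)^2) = u^2 + 2*u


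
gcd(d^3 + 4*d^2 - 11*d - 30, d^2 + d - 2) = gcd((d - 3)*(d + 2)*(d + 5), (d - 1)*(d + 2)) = d + 2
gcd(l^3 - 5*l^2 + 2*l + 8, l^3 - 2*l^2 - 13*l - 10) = l + 1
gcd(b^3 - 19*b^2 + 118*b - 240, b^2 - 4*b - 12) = b - 6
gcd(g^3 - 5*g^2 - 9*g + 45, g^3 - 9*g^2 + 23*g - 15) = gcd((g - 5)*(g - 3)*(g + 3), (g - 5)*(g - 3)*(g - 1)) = g^2 - 8*g + 15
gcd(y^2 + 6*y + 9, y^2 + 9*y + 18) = y + 3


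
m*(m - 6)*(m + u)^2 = m^4 + 2*m^3*u - 6*m^3 + m^2*u^2 - 12*m^2*u - 6*m*u^2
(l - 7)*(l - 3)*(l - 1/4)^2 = l^4 - 21*l^3/2 + 417*l^2/16 - 89*l/8 + 21/16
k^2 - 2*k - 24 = (k - 6)*(k + 4)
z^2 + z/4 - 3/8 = (z - 1/2)*(z + 3/4)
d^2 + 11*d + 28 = (d + 4)*(d + 7)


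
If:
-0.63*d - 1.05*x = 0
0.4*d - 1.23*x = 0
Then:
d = 0.00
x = 0.00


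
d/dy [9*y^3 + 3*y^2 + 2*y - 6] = 27*y^2 + 6*y + 2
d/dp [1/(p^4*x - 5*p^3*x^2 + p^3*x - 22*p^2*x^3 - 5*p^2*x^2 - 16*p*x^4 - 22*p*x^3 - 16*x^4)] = (-4*p^3 + 15*p^2*x - 3*p^2 + 44*p*x^2 + 10*p*x + 16*x^3 + 22*x^2)/(x*(-p^4 + 5*p^3*x - p^3 + 22*p^2*x^2 + 5*p^2*x + 16*p*x^3 + 22*p*x^2 + 16*x^3)^2)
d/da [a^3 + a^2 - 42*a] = 3*a^2 + 2*a - 42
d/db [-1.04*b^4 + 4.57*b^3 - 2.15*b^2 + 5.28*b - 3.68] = -4.16*b^3 + 13.71*b^2 - 4.3*b + 5.28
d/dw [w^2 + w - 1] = 2*w + 1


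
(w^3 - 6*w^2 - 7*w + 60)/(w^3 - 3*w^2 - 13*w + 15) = (w - 4)/(w - 1)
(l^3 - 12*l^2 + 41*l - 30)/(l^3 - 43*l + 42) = (l - 5)/(l + 7)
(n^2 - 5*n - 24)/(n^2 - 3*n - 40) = (n + 3)/(n + 5)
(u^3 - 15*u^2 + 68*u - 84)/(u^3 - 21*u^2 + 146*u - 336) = (u - 2)/(u - 8)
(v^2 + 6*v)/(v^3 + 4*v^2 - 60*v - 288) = v/(v^2 - 2*v - 48)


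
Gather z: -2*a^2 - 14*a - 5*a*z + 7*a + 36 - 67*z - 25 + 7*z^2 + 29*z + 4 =-2*a^2 - 7*a + 7*z^2 + z*(-5*a - 38) + 15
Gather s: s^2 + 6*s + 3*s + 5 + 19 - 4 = s^2 + 9*s + 20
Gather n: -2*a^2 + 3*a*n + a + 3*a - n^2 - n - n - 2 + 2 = -2*a^2 + 4*a - n^2 + n*(3*a - 2)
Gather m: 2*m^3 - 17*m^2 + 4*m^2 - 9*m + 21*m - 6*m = 2*m^3 - 13*m^2 + 6*m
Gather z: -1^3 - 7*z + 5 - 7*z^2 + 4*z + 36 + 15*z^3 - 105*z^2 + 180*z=15*z^3 - 112*z^2 + 177*z + 40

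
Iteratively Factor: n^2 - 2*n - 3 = (n - 3)*(n + 1)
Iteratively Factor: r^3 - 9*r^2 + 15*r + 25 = (r - 5)*(r^2 - 4*r - 5) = (r - 5)^2*(r + 1)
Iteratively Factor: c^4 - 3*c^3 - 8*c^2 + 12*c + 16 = (c + 2)*(c^3 - 5*c^2 + 2*c + 8) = (c - 4)*(c + 2)*(c^2 - c - 2) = (c - 4)*(c - 2)*(c + 2)*(c + 1)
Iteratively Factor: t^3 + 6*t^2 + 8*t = (t)*(t^2 + 6*t + 8) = t*(t + 4)*(t + 2)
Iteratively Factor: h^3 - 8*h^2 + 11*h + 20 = (h + 1)*(h^2 - 9*h + 20) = (h - 4)*(h + 1)*(h - 5)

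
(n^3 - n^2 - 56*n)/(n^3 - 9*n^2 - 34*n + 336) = n*(n + 7)/(n^2 - n - 42)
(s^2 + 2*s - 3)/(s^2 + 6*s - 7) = (s + 3)/(s + 7)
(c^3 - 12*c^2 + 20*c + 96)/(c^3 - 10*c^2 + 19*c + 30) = (c^2 - 6*c - 16)/(c^2 - 4*c - 5)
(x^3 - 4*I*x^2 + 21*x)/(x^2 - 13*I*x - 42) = x*(x + 3*I)/(x - 6*I)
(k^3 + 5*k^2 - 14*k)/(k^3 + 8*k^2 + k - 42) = k/(k + 3)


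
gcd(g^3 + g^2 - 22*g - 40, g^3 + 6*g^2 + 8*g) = g^2 + 6*g + 8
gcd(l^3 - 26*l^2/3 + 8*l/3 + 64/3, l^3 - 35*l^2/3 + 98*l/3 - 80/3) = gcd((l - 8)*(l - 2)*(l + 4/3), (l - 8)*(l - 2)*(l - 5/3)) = l^2 - 10*l + 16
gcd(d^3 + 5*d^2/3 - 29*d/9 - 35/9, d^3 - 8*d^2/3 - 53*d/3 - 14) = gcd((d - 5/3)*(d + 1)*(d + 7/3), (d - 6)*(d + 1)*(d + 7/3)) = d^2 + 10*d/3 + 7/3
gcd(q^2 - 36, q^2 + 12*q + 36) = q + 6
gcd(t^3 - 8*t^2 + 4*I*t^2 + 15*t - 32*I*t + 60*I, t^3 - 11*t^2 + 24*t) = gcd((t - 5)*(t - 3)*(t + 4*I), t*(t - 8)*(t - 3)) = t - 3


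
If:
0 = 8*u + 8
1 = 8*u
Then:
No Solution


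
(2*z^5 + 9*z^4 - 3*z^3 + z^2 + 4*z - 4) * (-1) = -2*z^5 - 9*z^4 + 3*z^3 - z^2 - 4*z + 4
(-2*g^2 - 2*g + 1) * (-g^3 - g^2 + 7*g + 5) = 2*g^5 + 4*g^4 - 13*g^3 - 25*g^2 - 3*g + 5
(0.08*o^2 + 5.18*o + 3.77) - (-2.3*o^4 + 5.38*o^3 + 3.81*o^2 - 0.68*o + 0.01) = 2.3*o^4 - 5.38*o^3 - 3.73*o^2 + 5.86*o + 3.76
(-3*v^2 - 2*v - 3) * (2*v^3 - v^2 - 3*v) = -6*v^5 - v^4 + 5*v^3 + 9*v^2 + 9*v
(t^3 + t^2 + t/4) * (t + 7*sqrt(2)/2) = t^4 + t^3 + 7*sqrt(2)*t^3/2 + t^2/4 + 7*sqrt(2)*t^2/2 + 7*sqrt(2)*t/8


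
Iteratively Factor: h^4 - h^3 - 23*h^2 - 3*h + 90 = (h - 2)*(h^3 + h^2 - 21*h - 45) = (h - 2)*(h + 3)*(h^2 - 2*h - 15) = (h - 5)*(h - 2)*(h + 3)*(h + 3)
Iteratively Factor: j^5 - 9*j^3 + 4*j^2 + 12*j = (j)*(j^4 - 9*j^2 + 4*j + 12) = j*(j - 2)*(j^3 + 2*j^2 - 5*j - 6) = j*(j - 2)*(j + 3)*(j^2 - j - 2) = j*(j - 2)*(j + 1)*(j + 3)*(j - 2)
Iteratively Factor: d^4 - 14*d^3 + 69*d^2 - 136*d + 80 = (d - 4)*(d^3 - 10*d^2 + 29*d - 20) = (d - 5)*(d - 4)*(d^2 - 5*d + 4) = (d - 5)*(d - 4)*(d - 1)*(d - 4)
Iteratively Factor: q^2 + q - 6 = (q + 3)*(q - 2)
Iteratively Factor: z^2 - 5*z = (z - 5)*(z)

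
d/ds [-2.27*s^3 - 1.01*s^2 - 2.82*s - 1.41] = -6.81*s^2 - 2.02*s - 2.82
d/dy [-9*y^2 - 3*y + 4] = -18*y - 3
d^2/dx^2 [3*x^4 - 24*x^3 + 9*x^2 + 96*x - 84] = 36*x^2 - 144*x + 18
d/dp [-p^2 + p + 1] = 1 - 2*p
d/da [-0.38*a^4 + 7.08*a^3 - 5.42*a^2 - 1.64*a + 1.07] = -1.52*a^3 + 21.24*a^2 - 10.84*a - 1.64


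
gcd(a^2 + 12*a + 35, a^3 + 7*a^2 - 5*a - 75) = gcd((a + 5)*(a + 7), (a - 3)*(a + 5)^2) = a + 5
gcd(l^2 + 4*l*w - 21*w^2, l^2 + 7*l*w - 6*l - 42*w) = l + 7*w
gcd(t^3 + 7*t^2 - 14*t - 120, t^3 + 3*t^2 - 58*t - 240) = t^2 + 11*t + 30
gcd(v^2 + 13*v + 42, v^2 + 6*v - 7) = v + 7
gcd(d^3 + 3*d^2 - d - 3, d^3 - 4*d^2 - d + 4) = d^2 - 1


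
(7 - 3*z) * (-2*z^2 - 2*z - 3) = 6*z^3 - 8*z^2 - 5*z - 21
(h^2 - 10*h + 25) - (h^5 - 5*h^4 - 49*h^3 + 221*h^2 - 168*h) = -h^5 + 5*h^4 + 49*h^3 - 220*h^2 + 158*h + 25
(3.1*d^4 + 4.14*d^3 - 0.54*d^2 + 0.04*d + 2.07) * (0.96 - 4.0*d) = -12.4*d^5 - 13.584*d^4 + 6.1344*d^3 - 0.6784*d^2 - 8.2416*d + 1.9872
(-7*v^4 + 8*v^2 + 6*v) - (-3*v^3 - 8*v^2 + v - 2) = -7*v^4 + 3*v^3 + 16*v^2 + 5*v + 2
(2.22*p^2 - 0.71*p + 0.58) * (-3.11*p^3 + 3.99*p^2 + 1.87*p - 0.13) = -6.9042*p^5 + 11.0659*p^4 - 0.485299999999999*p^3 + 0.6979*p^2 + 1.1769*p - 0.0754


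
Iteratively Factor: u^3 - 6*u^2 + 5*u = (u)*(u^2 - 6*u + 5) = u*(u - 5)*(u - 1)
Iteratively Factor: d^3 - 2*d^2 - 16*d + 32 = (d - 4)*(d^2 + 2*d - 8) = (d - 4)*(d - 2)*(d + 4)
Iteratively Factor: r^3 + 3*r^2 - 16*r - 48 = (r - 4)*(r^2 + 7*r + 12) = (r - 4)*(r + 4)*(r + 3)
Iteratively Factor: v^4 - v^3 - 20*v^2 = (v - 5)*(v^3 + 4*v^2) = v*(v - 5)*(v^2 + 4*v) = v^2*(v - 5)*(v + 4)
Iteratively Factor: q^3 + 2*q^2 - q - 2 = (q + 2)*(q^2 - 1) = (q + 1)*(q + 2)*(q - 1)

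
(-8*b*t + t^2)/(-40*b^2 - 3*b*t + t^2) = t/(5*b + t)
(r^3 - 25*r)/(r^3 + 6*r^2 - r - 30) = r*(r - 5)/(r^2 + r - 6)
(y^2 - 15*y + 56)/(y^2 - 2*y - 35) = (y - 8)/(y + 5)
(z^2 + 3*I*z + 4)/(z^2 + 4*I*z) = (z - I)/z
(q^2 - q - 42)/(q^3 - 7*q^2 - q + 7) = (q + 6)/(q^2 - 1)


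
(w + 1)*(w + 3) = w^2 + 4*w + 3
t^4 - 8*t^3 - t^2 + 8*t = t*(t - 8)*(t - 1)*(t + 1)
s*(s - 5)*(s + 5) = s^3 - 25*s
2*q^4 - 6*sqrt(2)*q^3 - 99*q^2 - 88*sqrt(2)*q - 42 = (q - 7*sqrt(2))*(q + 3*sqrt(2))*(sqrt(2)*q + 1)^2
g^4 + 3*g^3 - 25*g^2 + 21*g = g*(g - 3)*(g - 1)*(g + 7)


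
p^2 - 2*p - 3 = (p - 3)*(p + 1)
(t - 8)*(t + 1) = t^2 - 7*t - 8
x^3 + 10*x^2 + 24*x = x*(x + 4)*(x + 6)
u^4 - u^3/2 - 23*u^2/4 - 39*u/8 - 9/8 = (u - 3)*(u + 1/2)^2*(u + 3/2)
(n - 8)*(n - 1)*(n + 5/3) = n^3 - 22*n^2/3 - 7*n + 40/3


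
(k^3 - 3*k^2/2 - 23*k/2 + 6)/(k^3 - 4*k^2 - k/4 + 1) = 2*(k + 3)/(2*k + 1)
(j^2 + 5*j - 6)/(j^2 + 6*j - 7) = (j + 6)/(j + 7)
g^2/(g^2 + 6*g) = g/(g + 6)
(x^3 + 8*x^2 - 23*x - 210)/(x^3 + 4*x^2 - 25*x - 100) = (x^2 + 13*x + 42)/(x^2 + 9*x + 20)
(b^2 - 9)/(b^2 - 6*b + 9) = (b + 3)/(b - 3)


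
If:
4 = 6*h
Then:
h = 2/3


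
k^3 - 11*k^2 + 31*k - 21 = (k - 7)*(k - 3)*(k - 1)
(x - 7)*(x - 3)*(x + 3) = x^3 - 7*x^2 - 9*x + 63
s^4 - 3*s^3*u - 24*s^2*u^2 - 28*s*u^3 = s*(s - 7*u)*(s + 2*u)^2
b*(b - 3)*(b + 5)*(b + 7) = b^4 + 9*b^3 - b^2 - 105*b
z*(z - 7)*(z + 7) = z^3 - 49*z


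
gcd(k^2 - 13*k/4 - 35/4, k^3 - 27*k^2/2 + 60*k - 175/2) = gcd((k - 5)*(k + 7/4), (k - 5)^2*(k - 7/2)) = k - 5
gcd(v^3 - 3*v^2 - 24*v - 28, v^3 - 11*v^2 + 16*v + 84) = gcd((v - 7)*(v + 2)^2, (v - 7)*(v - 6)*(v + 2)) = v^2 - 5*v - 14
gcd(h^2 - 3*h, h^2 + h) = h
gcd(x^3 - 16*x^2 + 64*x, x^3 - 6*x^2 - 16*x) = x^2 - 8*x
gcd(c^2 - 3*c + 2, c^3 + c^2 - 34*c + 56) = c - 2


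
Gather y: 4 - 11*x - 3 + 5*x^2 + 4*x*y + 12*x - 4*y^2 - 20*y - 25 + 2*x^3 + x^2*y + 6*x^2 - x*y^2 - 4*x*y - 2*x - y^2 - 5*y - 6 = 2*x^3 + 11*x^2 - x + y^2*(-x - 5) + y*(x^2 - 25) - 30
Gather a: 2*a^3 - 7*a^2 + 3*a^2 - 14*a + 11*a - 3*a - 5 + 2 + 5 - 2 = 2*a^3 - 4*a^2 - 6*a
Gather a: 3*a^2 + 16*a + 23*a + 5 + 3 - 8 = 3*a^2 + 39*a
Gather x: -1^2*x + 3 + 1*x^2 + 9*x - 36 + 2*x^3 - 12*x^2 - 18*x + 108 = 2*x^3 - 11*x^2 - 10*x + 75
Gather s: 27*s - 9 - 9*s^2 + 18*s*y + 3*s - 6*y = -9*s^2 + s*(18*y + 30) - 6*y - 9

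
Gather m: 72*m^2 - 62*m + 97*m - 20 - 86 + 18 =72*m^2 + 35*m - 88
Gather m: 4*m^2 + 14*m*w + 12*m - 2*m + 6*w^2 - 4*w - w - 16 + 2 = 4*m^2 + m*(14*w + 10) + 6*w^2 - 5*w - 14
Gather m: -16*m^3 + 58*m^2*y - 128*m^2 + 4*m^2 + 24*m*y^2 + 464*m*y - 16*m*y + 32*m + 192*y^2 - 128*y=-16*m^3 + m^2*(58*y - 124) + m*(24*y^2 + 448*y + 32) + 192*y^2 - 128*y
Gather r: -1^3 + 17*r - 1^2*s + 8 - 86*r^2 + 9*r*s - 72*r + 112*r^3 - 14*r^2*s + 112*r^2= 112*r^3 + r^2*(26 - 14*s) + r*(9*s - 55) - s + 7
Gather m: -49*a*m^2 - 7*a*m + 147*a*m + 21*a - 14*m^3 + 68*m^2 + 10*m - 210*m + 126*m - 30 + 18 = 21*a - 14*m^3 + m^2*(68 - 49*a) + m*(140*a - 74) - 12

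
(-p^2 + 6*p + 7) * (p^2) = -p^4 + 6*p^3 + 7*p^2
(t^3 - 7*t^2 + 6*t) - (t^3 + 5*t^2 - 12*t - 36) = -12*t^2 + 18*t + 36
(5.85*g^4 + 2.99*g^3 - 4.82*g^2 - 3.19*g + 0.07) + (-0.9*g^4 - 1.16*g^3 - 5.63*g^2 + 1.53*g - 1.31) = 4.95*g^4 + 1.83*g^3 - 10.45*g^2 - 1.66*g - 1.24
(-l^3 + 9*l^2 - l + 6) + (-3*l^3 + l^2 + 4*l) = -4*l^3 + 10*l^2 + 3*l + 6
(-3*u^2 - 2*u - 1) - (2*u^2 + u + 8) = -5*u^2 - 3*u - 9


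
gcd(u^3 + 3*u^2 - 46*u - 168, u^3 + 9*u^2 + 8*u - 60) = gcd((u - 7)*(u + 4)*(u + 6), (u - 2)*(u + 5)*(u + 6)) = u + 6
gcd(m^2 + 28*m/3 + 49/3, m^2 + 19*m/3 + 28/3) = m + 7/3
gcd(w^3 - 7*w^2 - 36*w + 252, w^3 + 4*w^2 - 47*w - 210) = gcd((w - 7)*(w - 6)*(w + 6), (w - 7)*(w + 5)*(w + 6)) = w^2 - w - 42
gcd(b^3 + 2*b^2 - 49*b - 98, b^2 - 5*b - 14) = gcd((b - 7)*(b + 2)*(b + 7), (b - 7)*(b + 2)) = b^2 - 5*b - 14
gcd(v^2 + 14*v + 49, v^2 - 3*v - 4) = 1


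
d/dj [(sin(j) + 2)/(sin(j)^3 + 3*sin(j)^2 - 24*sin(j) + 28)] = (-13*sin(j) + cos(2*j) - 39)*cos(j)/((sin(j) - 2)^3*(sin(j) + 7)^2)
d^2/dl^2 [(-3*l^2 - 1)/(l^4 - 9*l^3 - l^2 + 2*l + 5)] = 2*(-9*l^8 + 81*l^7 - 256*l^6 + 171*l^5 - 459*l^4 - 1027*l^3 + 36*l^2 - 129*l - 84)/(l^12 - 27*l^11 + 240*l^10 - 669*l^9 - 333*l^8 + 177*l^7 + 1304*l^6 + 228*l^5 - 462*l^4 - 727*l^3 - 15*l^2 + 150*l + 125)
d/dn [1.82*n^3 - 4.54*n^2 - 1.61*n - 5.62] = 5.46*n^2 - 9.08*n - 1.61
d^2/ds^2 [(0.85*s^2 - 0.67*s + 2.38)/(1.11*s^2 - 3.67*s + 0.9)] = (5.274276*s^3 + 12.499488*s^2 - 54.156456*s + 56.307704)/(1.367631*s^6 - 13.565421*s^5 + 48.178107*s^4 - 71.428843*s^3 + 39.06333*s^2 - 8.9181*s + 0.729)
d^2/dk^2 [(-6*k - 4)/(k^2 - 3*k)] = 12*(-k^3 - 2*k^2 + 6*k - 6)/(k^3*(k^3 - 9*k^2 + 27*k - 27))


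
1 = 1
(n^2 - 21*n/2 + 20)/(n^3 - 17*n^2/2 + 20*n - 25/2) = (n - 8)/(n^2 - 6*n + 5)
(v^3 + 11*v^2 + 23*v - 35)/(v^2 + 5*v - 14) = (v^2 + 4*v - 5)/(v - 2)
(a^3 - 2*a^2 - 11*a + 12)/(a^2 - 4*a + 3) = (a^2 - a - 12)/(a - 3)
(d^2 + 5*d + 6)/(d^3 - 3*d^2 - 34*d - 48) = 1/(d - 8)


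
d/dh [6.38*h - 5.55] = 6.38000000000000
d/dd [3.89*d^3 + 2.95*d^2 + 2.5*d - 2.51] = 11.67*d^2 + 5.9*d + 2.5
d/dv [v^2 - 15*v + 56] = 2*v - 15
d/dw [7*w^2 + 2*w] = 14*w + 2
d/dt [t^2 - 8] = 2*t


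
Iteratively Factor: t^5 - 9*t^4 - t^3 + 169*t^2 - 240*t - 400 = (t - 5)*(t^4 - 4*t^3 - 21*t^2 + 64*t + 80) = (t - 5)*(t + 1)*(t^3 - 5*t^2 - 16*t + 80) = (t - 5)*(t + 1)*(t + 4)*(t^2 - 9*t + 20) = (t - 5)*(t - 4)*(t + 1)*(t + 4)*(t - 5)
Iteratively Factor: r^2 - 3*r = (r)*(r - 3)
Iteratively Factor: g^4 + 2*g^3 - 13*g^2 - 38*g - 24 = (g - 4)*(g^3 + 6*g^2 + 11*g + 6) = (g - 4)*(g + 1)*(g^2 + 5*g + 6) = (g - 4)*(g + 1)*(g + 3)*(g + 2)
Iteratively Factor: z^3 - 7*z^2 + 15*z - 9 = (z - 1)*(z^2 - 6*z + 9) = (z - 3)*(z - 1)*(z - 3)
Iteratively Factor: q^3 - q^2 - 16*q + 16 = (q - 4)*(q^2 + 3*q - 4) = (q - 4)*(q - 1)*(q + 4)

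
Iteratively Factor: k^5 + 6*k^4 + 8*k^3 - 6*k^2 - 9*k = (k - 1)*(k^4 + 7*k^3 + 15*k^2 + 9*k) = (k - 1)*(k + 3)*(k^3 + 4*k^2 + 3*k) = (k - 1)*(k + 3)^2*(k^2 + k) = k*(k - 1)*(k + 3)^2*(k + 1)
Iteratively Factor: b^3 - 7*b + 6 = (b - 2)*(b^2 + 2*b - 3) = (b - 2)*(b - 1)*(b + 3)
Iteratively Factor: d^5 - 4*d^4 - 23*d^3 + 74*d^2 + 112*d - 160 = (d + 4)*(d^4 - 8*d^3 + 9*d^2 + 38*d - 40) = (d - 1)*(d + 4)*(d^3 - 7*d^2 + 2*d + 40) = (d - 1)*(d + 2)*(d + 4)*(d^2 - 9*d + 20) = (d - 5)*(d - 1)*(d + 2)*(d + 4)*(d - 4)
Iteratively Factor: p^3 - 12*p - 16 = (p + 2)*(p^2 - 2*p - 8) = (p - 4)*(p + 2)*(p + 2)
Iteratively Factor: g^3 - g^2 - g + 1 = (g + 1)*(g^2 - 2*g + 1) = (g - 1)*(g + 1)*(g - 1)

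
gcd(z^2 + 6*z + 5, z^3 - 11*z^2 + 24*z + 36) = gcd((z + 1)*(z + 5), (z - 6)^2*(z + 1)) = z + 1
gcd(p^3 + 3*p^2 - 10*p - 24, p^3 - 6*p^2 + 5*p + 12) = p - 3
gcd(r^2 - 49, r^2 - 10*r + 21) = r - 7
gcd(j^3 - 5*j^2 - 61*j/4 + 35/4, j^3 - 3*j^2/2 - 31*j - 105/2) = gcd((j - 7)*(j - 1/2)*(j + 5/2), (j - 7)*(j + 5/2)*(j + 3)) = j^2 - 9*j/2 - 35/2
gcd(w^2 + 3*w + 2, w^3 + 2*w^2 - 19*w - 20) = w + 1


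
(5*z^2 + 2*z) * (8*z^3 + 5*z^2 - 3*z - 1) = 40*z^5 + 41*z^4 - 5*z^3 - 11*z^2 - 2*z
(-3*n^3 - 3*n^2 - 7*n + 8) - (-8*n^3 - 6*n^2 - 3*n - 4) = 5*n^3 + 3*n^2 - 4*n + 12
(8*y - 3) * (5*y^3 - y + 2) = 40*y^4 - 15*y^3 - 8*y^2 + 19*y - 6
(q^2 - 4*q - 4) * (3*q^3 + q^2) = 3*q^5 - 11*q^4 - 16*q^3 - 4*q^2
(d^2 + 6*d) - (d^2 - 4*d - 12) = 10*d + 12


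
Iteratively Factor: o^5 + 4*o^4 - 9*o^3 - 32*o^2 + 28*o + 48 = (o + 3)*(o^4 + o^3 - 12*o^2 + 4*o + 16) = (o - 2)*(o + 3)*(o^3 + 3*o^2 - 6*o - 8) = (o - 2)^2*(o + 3)*(o^2 + 5*o + 4) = (o - 2)^2*(o + 1)*(o + 3)*(o + 4)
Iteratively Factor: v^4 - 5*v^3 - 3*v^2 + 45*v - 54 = (v + 3)*(v^3 - 8*v^2 + 21*v - 18) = (v - 2)*(v + 3)*(v^2 - 6*v + 9) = (v - 3)*(v - 2)*(v + 3)*(v - 3)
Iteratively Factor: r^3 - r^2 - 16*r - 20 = (r + 2)*(r^2 - 3*r - 10) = (r + 2)^2*(r - 5)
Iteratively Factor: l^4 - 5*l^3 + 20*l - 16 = (l + 2)*(l^3 - 7*l^2 + 14*l - 8) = (l - 4)*(l + 2)*(l^2 - 3*l + 2) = (l - 4)*(l - 1)*(l + 2)*(l - 2)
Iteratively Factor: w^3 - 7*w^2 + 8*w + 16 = (w + 1)*(w^2 - 8*w + 16) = (w - 4)*(w + 1)*(w - 4)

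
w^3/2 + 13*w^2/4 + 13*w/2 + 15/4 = (w/2 + 1/2)*(w + 5/2)*(w + 3)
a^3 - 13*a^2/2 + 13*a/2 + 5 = (a - 5)*(a - 2)*(a + 1/2)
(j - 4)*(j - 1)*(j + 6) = j^3 + j^2 - 26*j + 24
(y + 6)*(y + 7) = y^2 + 13*y + 42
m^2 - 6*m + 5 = (m - 5)*(m - 1)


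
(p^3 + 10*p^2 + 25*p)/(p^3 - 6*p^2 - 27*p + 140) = p*(p + 5)/(p^2 - 11*p + 28)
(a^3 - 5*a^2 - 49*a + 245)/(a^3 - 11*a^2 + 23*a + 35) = (a + 7)/(a + 1)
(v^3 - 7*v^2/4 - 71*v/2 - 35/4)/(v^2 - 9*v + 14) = (4*v^2 + 21*v + 5)/(4*(v - 2))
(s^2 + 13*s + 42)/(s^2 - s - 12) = (s^2 + 13*s + 42)/(s^2 - s - 12)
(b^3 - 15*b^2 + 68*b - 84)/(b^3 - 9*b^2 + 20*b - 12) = (b - 7)/(b - 1)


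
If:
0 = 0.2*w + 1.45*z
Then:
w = -7.25*z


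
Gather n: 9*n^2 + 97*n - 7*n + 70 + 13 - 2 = 9*n^2 + 90*n + 81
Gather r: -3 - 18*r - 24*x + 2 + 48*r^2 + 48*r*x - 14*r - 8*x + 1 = 48*r^2 + r*(48*x - 32) - 32*x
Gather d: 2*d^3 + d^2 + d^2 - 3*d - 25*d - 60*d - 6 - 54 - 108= 2*d^3 + 2*d^2 - 88*d - 168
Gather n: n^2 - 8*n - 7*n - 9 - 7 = n^2 - 15*n - 16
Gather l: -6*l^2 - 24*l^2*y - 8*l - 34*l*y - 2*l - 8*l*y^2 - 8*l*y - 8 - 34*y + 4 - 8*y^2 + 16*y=l^2*(-24*y - 6) + l*(-8*y^2 - 42*y - 10) - 8*y^2 - 18*y - 4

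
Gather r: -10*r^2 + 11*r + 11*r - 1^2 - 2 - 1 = -10*r^2 + 22*r - 4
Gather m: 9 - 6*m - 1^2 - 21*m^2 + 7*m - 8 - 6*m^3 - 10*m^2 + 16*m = -6*m^3 - 31*m^2 + 17*m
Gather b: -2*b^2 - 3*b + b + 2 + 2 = -2*b^2 - 2*b + 4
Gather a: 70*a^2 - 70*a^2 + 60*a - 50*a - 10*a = 0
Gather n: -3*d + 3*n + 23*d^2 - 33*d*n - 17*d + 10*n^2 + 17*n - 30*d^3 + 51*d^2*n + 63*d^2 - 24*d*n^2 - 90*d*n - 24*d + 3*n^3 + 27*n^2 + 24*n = -30*d^3 + 86*d^2 - 44*d + 3*n^3 + n^2*(37 - 24*d) + n*(51*d^2 - 123*d + 44)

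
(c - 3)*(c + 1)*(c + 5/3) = c^3 - c^2/3 - 19*c/3 - 5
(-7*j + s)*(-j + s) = 7*j^2 - 8*j*s + s^2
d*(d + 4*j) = d^2 + 4*d*j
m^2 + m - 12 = (m - 3)*(m + 4)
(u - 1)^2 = u^2 - 2*u + 1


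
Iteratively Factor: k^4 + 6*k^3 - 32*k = (k)*(k^3 + 6*k^2 - 32) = k*(k + 4)*(k^2 + 2*k - 8) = k*(k - 2)*(k + 4)*(k + 4)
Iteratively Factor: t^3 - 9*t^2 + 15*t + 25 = (t - 5)*(t^2 - 4*t - 5) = (t - 5)*(t + 1)*(t - 5)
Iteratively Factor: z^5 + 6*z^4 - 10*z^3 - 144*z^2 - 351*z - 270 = (z - 5)*(z^4 + 11*z^3 + 45*z^2 + 81*z + 54) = (z - 5)*(z + 3)*(z^3 + 8*z^2 + 21*z + 18) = (z - 5)*(z + 3)^2*(z^2 + 5*z + 6) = (z - 5)*(z + 3)^3*(z + 2)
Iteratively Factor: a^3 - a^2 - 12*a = (a)*(a^2 - a - 12) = a*(a - 4)*(a + 3)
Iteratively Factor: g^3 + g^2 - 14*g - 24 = (g + 3)*(g^2 - 2*g - 8) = (g + 2)*(g + 3)*(g - 4)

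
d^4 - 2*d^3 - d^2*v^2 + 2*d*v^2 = d*(d - 2)*(d - v)*(d + v)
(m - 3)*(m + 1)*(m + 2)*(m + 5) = m^4 + 5*m^3 - 7*m^2 - 41*m - 30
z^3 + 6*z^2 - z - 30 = (z - 2)*(z + 3)*(z + 5)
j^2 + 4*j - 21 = (j - 3)*(j + 7)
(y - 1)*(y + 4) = y^2 + 3*y - 4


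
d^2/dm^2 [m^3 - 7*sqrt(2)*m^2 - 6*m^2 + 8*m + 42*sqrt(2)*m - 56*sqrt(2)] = 6*m - 14*sqrt(2) - 12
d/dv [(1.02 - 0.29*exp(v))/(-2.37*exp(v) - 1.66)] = 2.8988*exp(v)/(2.37*exp(v) + 1.66)^2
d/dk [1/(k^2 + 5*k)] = (-2*k - 5)/(k^2*(k + 5)^2)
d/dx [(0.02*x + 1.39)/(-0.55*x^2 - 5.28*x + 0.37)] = (0.011*x^2 + 1.529*x + 7.3466)/(0.3025*x^4 + 5.808*x^3 + 27.4714*x^2 - 3.9072*x + 0.1369)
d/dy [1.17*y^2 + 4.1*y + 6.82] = 2.34*y + 4.1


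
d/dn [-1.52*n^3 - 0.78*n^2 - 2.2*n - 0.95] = -4.56*n^2 - 1.56*n - 2.2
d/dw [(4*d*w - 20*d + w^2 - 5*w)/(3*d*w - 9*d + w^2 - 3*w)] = (-(3*d + 2*w - 3)*(4*d*w - 20*d + w^2 - 5*w) + (4*d + 2*w - 5)*(3*d*w - 9*d + w^2 - 3*w))/(3*d*w - 9*d + w^2 - 3*w)^2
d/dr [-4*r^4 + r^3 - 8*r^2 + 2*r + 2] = -16*r^3 + 3*r^2 - 16*r + 2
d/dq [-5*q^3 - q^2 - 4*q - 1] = -15*q^2 - 2*q - 4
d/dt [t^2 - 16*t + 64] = 2*t - 16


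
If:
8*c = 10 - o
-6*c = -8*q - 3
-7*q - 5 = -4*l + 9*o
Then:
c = 4*q/3 + 1/2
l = 59/4 - 89*q/4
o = 6 - 32*q/3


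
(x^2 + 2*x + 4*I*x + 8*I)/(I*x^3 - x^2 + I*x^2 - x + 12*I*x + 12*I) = I*(-x - 2)/(x^2 + x*(1 - 3*I) - 3*I)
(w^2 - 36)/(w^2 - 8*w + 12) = (w + 6)/(w - 2)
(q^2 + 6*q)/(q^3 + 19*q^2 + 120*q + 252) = q/(q^2 + 13*q + 42)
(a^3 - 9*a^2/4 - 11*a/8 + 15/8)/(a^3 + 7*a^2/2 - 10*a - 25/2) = (a - 3/4)/(a + 5)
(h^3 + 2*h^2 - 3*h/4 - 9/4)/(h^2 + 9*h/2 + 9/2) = (2*h^2 + h - 3)/(2*(h + 3))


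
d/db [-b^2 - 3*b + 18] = -2*b - 3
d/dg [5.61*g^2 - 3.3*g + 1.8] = 11.22*g - 3.3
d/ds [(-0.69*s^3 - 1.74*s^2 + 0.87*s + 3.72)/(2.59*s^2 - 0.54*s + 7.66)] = (-1.7871*s^4 + 0.7452*s^3 - 17.1699*s^2 - 45.9264*s + 8.673)/(6.7081*s^4 - 2.7972*s^3 + 39.9704*s^2 - 8.2728*s + 58.6756)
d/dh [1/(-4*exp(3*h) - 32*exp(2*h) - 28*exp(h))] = (3*exp(2*h) + 16*exp(h) + 7)*exp(-h)/(4*(exp(2*h) + 8*exp(h) + 7)^2)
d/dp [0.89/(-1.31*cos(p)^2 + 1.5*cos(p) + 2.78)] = (1.335 - 2.3318*cos(p))*sin(p)/(-1.31*cos(p)^2 + 1.5*cos(p) + 2.78)^2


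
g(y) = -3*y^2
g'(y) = -6*y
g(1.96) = -11.52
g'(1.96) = -11.76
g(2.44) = -17.86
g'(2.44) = -14.64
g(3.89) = -45.40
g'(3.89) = -23.34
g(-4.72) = -66.84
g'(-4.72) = 28.32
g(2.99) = -26.82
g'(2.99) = -17.94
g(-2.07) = -12.85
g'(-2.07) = 12.42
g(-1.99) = -11.88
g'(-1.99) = 11.94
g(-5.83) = -101.97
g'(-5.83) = 34.98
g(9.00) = -243.00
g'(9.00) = -54.00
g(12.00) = -432.00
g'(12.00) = -72.00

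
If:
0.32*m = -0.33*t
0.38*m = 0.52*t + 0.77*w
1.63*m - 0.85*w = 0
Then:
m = 0.00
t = 0.00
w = 0.00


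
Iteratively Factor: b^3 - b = (b - 1)*(b^2 + b) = (b - 1)*(b + 1)*(b)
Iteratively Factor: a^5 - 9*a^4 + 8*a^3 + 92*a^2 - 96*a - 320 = (a - 4)*(a^4 - 5*a^3 - 12*a^2 + 44*a + 80) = (a - 4)*(a + 2)*(a^3 - 7*a^2 + 2*a + 40) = (a - 5)*(a - 4)*(a + 2)*(a^2 - 2*a - 8) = (a - 5)*(a - 4)*(a + 2)^2*(a - 4)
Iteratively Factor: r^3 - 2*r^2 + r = (r - 1)*(r^2 - r) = (r - 1)^2*(r)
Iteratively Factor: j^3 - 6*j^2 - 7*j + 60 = (j + 3)*(j^2 - 9*j + 20) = (j - 5)*(j + 3)*(j - 4)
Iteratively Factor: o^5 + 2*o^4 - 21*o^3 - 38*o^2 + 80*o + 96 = (o - 4)*(o^4 + 6*o^3 + 3*o^2 - 26*o - 24) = (o - 4)*(o + 3)*(o^3 + 3*o^2 - 6*o - 8) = (o - 4)*(o - 2)*(o + 3)*(o^2 + 5*o + 4) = (o - 4)*(o - 2)*(o + 1)*(o + 3)*(o + 4)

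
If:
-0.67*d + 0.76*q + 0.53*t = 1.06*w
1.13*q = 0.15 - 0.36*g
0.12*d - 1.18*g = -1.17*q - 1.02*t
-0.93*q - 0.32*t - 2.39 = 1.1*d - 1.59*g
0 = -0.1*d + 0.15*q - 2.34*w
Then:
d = 4.32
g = 5.04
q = -1.47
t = 7.01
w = -0.28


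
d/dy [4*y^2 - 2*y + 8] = 8*y - 2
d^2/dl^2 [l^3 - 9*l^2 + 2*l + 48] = 6*l - 18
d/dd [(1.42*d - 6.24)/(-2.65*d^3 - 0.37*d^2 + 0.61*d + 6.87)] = (7.526*d^3 - 49.0826*d^2 - 4.6176*d + 13.5618)/(7.0225*d^6 + 1.961*d^5 - 3.0961*d^4 - 36.8624*d^3 - 4.7117*d^2 + 8.3814*d + 47.1969)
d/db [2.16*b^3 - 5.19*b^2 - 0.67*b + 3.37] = 6.48*b^2 - 10.38*b - 0.67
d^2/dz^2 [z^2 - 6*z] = 2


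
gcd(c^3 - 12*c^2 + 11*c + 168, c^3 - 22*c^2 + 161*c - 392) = c^2 - 15*c + 56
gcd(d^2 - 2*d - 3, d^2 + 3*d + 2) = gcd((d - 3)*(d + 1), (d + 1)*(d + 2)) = d + 1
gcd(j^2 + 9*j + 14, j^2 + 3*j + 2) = j + 2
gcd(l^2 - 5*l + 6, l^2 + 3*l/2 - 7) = l - 2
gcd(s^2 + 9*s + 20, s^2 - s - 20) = s + 4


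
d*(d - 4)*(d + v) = d^3 + d^2*v - 4*d^2 - 4*d*v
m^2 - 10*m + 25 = (m - 5)^2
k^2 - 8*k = k*(k - 8)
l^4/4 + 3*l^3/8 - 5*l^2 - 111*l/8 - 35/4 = (l/4 + 1/2)*(l - 5)*(l + 1)*(l + 7/2)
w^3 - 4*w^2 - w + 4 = (w - 4)*(w - 1)*(w + 1)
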